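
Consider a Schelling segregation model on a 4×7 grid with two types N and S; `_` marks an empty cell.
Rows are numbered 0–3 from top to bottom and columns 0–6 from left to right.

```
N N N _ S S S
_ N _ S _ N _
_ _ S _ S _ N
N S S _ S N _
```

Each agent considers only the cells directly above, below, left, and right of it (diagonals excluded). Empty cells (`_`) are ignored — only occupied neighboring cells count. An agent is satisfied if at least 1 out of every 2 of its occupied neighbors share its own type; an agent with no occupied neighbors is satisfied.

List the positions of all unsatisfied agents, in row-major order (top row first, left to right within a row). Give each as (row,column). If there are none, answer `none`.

(1,5), (3,0), (3,5)

(0,0)N 1/1 ✓
(0,1)N 3/3 ✓
(0,2)N 1/1 ✓
(0,4)S 1/1 ✓
(0,5)S 2/3 ✓
(0,6)S 1/1 ✓
(1,1)N 1/1 ✓
(1,3)S 0/0 ✓
(1,5)N 0/1 ✗
(2,2)S 1/1 ✓
(2,4)S 1/1 ✓
(2,6)N 0/0 ✓
(3,0)N 0/1 ✗
(3,1)S 1/2 ✓
(3,2)S 2/2 ✓
(3,4)S 1/2 ✓
(3,5)N 0/1 ✗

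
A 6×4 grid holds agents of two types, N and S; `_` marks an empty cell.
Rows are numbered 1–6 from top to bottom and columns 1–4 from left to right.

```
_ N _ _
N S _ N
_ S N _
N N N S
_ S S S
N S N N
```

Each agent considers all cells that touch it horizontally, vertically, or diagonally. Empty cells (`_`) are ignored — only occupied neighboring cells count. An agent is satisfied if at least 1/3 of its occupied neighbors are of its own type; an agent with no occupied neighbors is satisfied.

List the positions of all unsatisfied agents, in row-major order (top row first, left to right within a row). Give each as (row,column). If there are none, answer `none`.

(2,2), (3,2), (4,3), (5,2), (6,1), (6,3)

(1,2)N 1/2 ✓
(2,1)N 1/3 ✓
(2,2)S 1/4 ✗
(2,4)N 1/1 ✓
(3,2)S 1/6 ✗
(3,3)N 3/6 ✓
(4,1)N 1/3 ✓
(4,2)N 3/6 ✓
(4,3)N 2/7 ✗
(4,4)S 2/4 ✓
(5,2)S 2/7 ✗
(5,3)S 4/8 ✓
(5,4)S 2/5 ✓
(6,1)N 0/2 ✗
(6,2)S 2/4 ✓
(6,3)N 1/5 ✗
(6,4)N 1/3 ✓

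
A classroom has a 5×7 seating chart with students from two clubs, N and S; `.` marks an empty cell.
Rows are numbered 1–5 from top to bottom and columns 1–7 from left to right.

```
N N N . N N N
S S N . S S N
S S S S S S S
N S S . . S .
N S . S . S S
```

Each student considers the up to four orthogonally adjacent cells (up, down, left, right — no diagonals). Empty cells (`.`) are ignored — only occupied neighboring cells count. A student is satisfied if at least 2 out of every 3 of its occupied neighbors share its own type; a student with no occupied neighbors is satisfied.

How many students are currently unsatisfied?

(1,1)N 1/2 unhappy
(1,2)N 2/3 ok
(1,3)N 2/2 ok
(1,5)N 1/2 unhappy
(1,6)N 2/3 ok
(1,7)N 2/2 ok
(2,1)S 2/3 ok
(2,2)S 2/4 unhappy
(2,3)N 1/3 unhappy
(2,5)S 2/3 ok
(2,6)S 2/4 unhappy
(2,7)N 1/3 unhappy
(3,1)S 2/3 ok
(3,2)S 4/4 ok
(3,3)S 3/4 ok
(3,4)S 2/2 ok
(3,5)S 3/3 ok
(3,6)S 4/4 ok
(3,7)S 1/2 unhappy
(4,1)N 1/3 unhappy
(4,2)S 3/4 ok
(4,3)S 2/2 ok
(4,6)S 2/2 ok
(5,1)N 1/2 unhappy
(5,2)S 1/2 unhappy
(5,4)S 0/0 ok
(5,6)S 2/2 ok
(5,7)S 1/1 ok
Unsatisfied: (1,1), (1,5), (2,2), (2,3), (2,6), (2,7), (3,7), (4,1), (5,1), (5,2) — 10 in total.

10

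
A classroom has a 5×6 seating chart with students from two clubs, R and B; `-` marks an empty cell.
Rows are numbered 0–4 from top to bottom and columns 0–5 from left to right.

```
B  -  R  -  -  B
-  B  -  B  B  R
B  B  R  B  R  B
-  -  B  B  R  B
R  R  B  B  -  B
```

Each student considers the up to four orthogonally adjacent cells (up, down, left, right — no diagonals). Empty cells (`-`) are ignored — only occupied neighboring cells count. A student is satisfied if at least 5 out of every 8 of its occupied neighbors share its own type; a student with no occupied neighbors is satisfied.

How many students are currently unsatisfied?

9

(0,0)B 0/0 ok
(0,2)R 0/0 ok
(0,5)B 0/1 unhappy
(1,1)B 1/1 ok
(1,3)B 2/2 ok
(1,4)B 1/3 unhappy
(1,5)R 0/3 unhappy
(2,0)B 1/1 ok
(2,1)B 2/3 ok
(2,2)R 0/3 unhappy
(2,3)B 2/4 unhappy
(2,4)R 1/4 unhappy
(2,5)B 1/3 unhappy
(3,2)B 2/3 ok
(3,3)B 3/4 ok
(3,4)R 1/3 unhappy
(3,5)B 2/3 ok
(4,0)R 1/1 ok
(4,1)R 1/2 unhappy
(4,2)B 2/3 ok
(4,3)B 2/2 ok
(4,5)B 1/1 ok
Unsatisfied: (0,5), (1,4), (1,5), (2,2), (2,3), (2,4), (2,5), (3,4), (4,1) — 9 in total.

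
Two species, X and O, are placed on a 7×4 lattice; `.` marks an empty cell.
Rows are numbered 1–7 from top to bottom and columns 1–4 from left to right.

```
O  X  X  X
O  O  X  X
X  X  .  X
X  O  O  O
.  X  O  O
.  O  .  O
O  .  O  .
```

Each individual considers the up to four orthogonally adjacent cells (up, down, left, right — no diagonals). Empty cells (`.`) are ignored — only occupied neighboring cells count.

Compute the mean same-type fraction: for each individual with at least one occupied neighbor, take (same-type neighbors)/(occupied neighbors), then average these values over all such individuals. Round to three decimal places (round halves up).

(1,1)O 1/2
(1,2)X 1/3
(1,3)X 3/3
(1,4)X 2/2
(2,1)O 2/3
(2,2)O 1/4
(2,3)X 2/3
(2,4)X 3/3
(3,1)X 2/3
(3,2)X 1/3
(3,4)X 1/2
(4,1)X 1/2
(4,2)O 1/4
(4,3)O 3/3
(4,4)O 2/3
(5,2)X 0/3
(5,3)O 2/3
(5,4)O 3/3
(6,2)O 0/1
(6,4)O 1/1
(7,1)O — no occupied neighbors
(7,3)O — no occupied neighbors
Sum over 20 individuals: 1/2 + 1/3 + 3/3 + 2/2 + 2/3 + 1/4 + 2/3 + 3/3 + 2/3 + 1/3 + 1/2 + 1/2 + 1/4 + 3/3 + 2/3 + 0/3 + 2/3 + 3/3 + 0/1 + 1/1 = 12; mean = 12 ÷ 20 = 3/5 = 0.6 → 0.600.

0.600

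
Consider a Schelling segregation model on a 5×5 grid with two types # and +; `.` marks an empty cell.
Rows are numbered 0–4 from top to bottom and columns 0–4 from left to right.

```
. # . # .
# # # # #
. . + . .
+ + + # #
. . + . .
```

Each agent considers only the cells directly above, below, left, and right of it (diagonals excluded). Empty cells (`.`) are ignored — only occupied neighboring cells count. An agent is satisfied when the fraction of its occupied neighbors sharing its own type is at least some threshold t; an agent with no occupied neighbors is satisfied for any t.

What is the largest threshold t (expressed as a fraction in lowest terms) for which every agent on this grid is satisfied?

(0,1)# 1/1
(0,3)# 1/1
(1,0)# 1/1
(1,1)# 3/3
(1,2)# 2/3
(1,3)# 3/3
(1,4)# 1/1
(2,2)+ 1/2
(3,0)+ 1/1
(3,1)+ 2/2
(3,2)+ 3/4
(3,3)# 1/2
(3,4)# 1/1
(4,2)+ 1/1
The smallest same-type fraction is 1/2 at (2,2), which reduces to 1/2. Any threshold above that leaves this agent unsatisfied.

1/2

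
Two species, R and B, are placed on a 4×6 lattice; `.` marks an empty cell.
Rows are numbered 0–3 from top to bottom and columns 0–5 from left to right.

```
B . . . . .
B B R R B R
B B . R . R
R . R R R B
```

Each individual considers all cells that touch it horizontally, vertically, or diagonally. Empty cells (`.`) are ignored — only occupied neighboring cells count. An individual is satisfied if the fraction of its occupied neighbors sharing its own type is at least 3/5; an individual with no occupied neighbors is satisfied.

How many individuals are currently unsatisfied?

7

Row 0: (0,0)B 2/2 ✓
Row 1: (1,0)B 4/4 ✓ · (1,1)B 4/5 ✓ · (1,2)R 2/4 ✗ · (1,3)R 2/3 ✓ · (1,4)B 0/4 ✗ · (1,5)R 1/2 ✗
Row 2: (2,0)B 3/4 ✓ · (2,1)B 3/6 ✗ · (2,3)R 5/6 ✓ · (2,5)R 2/4 ✗
Row 3: (3,0)R 0/2 ✗ · (3,2)R 2/3 ✓ · (3,3)R 3/3 ✓ · (3,4)R 3/4 ✓ · (3,5)B 0/2 ✗
Unsatisfied: (1,2), (1,4), (1,5), (2,1), (2,5), (3,0), (3,5) — 7 in total.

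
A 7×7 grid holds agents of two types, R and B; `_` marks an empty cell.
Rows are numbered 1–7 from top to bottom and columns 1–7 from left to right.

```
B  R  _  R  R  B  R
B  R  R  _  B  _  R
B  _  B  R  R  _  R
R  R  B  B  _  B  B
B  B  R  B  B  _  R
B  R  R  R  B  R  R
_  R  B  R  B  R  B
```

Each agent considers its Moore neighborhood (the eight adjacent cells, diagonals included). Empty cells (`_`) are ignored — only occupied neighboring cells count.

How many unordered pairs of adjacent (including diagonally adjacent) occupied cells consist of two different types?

Scan each occupied cell's neighbors to the right and below (and the two forward diagonals) so each pair is counted once.
Row 1: B(1,1)–R(1,2)≠ B(1,1)–B(2,1)= B(1,1)–R(2,2)≠ R(1,2)–R(2,2)= R(1,2)–R(2,3)= R(1,2)–B(2,1)≠ R(1,4)–R(1,5)= R(1,4)–B(2,5)≠ R(1,4)–R(2,3)= R(1,5)–B(1,6)≠ R(1,5)–B(2,5)≠ B(1,6)–R(1,7)≠ B(1,6)–R(2,7)≠ B(1,6)–B(2,5)= R(1,7)–R(2,7)=  → 8/15 unlike.
Row 2: B(2,1)–R(2,2)≠ B(2,1)–B(3,1)= R(2,2)–R(2,3)= R(2,2)–B(3,3)≠ R(2,2)–B(3,1)≠ R(2,3)–B(3,3)≠ R(2,3)–R(3,4)= B(2,5)–R(3,5)≠ B(2,5)–R(3,4)≠ R(2,7)–R(3,7)=  → 6/10 unlike.
Row 3: B(3,1)–R(4,1)≠ B(3,1)–R(4,2)≠ B(3,3)–R(3,4)≠ B(3,3)–B(4,3)= B(3,3)–B(4,4)= B(3,3)–R(4,2)≠ R(3,4)–R(3,5)= R(3,4)–B(4,4)≠ R(3,4)–B(4,3)≠ R(3,5)–B(4,6)≠ R(3,5)–B(4,4)≠ R(3,7)–B(4,7)≠ R(3,7)–B(4,6)≠  → 10/13 unlike.
Row 4: R(4,1)–R(4,2)= R(4,1)–B(5,1)≠ R(4,1)–B(5,2)≠ R(4,2)–B(4,3)≠ R(4,2)–B(5,2)≠ R(4,2)–R(5,3)= R(4,2)–B(5,1)≠ B(4,3)–B(4,4)= B(4,3)–R(5,3)≠ B(4,3)–B(5,4)= B(4,3)–B(5,2)= B(4,4)–B(5,4)= B(4,4)–B(5,5)= B(4,4)–R(5,3)≠ B(4,6)–B(4,7)= B(4,6)–R(5,7)≠ B(4,6)–B(5,5)= B(4,7)–R(5,7)≠  → 9/18 unlike.
Row 5: B(5,1)–B(5,2)= B(5,1)–B(6,1)= B(5,1)–R(6,2)≠ B(5,2)–R(5,3)≠ B(5,2)–R(6,2)≠ B(5,2)–R(6,3)≠ B(5,2)–B(6,1)= R(5,3)–B(5,4)≠ R(5,3)–R(6,3)= R(5,3)–R(6,4)= R(5,3)–R(6,2)= B(5,4)–B(5,5)= B(5,4)–R(6,4)≠ B(5,4)–B(6,5)= B(5,4)–R(6,3)≠ B(5,5)–B(6,5)= B(5,5)–R(6,6)≠ B(5,5)–R(6,4)≠ R(5,7)–R(6,7)= R(5,7)–R(6,6)=  → 9/20 unlike.
Row 6: B(6,1)–R(6,2)≠ B(6,1)–R(7,2)≠ R(6,2)–R(6,3)= R(6,2)–R(7,2)= R(6,2)–B(7,3)≠ R(6,3)–R(6,4)= R(6,3)–B(7,3)≠ R(6,3)–R(7,4)= R(6,3)–R(7,2)= R(6,4)–B(6,5)≠ R(6,4)–R(7,4)= R(6,4)–B(7,5)≠ R(6,4)–B(7,3)≠ B(6,5)–R(6,6)≠ B(6,5)–B(7,5)= B(6,5)–R(7,6)≠ B(6,5)–R(7,4)≠ R(6,6)–R(6,7)= R(6,6)–R(7,6)= R(6,6)–B(7,7)≠ R(6,6)–B(7,5)≠ R(6,7)–B(7,7)≠ R(6,7)–R(7,6)=  → 13/23 unlike.
Row 7: R(7,2)–B(7,3)≠ B(7,3)–R(7,4)≠ R(7,4)–B(7,5)≠ B(7,5)–R(7,6)≠ R(7,6)–B(7,7)≠  → 5/5 unlike.
Total adjacent occupied pairs: 104; unlike-type pairs: 60.

60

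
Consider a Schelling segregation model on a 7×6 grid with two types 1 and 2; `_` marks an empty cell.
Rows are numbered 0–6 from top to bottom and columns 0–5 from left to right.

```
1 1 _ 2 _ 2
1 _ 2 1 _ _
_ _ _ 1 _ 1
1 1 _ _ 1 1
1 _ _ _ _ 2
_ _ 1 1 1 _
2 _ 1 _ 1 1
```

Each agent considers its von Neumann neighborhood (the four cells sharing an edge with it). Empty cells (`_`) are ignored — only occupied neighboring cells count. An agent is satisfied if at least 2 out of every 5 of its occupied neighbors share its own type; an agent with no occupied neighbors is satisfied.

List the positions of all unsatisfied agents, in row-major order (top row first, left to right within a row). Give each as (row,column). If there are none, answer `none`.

Row 0: (0,0)1 2/2 ✓ · (0,1)1 1/1 ✓ · (0,3)2 0/1 ✗ · (0,5)2 0/0 ✓
Row 1: (1,0)1 1/1 ✓ · (1,2)2 0/1 ✗ · (1,3)1 1/3 ✗
Row 2: (2,3)1 1/1 ✓ · (2,5)1 1/1 ✓
Row 3: (3,0)1 2/2 ✓ · (3,1)1 1/1 ✓ · (3,4)1 1/1 ✓ · (3,5)1 2/3 ✓
Row 4: (4,0)1 1/1 ✓ · (4,5)2 0/1 ✗
Row 5: (5,2)1 2/2 ✓ · (5,3)1 2/2 ✓ · (5,4)1 2/2 ✓
Row 6: (6,0)2 0/0 ✓ · (6,2)1 1/1 ✓ · (6,4)1 2/2 ✓ · (6,5)1 1/1 ✓

(0,3), (1,2), (1,3), (4,5)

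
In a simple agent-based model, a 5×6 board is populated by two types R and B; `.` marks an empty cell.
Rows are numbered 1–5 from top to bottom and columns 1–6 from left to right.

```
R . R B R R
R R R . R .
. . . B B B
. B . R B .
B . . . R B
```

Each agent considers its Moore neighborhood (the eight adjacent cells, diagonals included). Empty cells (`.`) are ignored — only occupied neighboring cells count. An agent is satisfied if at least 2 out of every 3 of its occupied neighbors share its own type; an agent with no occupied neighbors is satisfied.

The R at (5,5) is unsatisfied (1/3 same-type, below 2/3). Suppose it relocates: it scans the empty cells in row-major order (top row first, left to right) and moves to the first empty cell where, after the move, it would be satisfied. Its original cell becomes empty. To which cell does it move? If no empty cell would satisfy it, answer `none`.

(1,2)

Vacating (5,5). Empty cells in order:
  (1,2): 5/5 same-type → satisfied — stop here.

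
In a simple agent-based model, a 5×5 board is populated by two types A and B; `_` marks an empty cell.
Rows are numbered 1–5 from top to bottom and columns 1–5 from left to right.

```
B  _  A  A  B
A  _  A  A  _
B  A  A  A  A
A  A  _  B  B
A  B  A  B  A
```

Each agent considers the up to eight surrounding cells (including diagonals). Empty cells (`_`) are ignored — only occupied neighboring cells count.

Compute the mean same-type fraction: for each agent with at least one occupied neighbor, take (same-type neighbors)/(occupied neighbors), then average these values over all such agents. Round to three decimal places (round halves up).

(1,1)B 0/1
(1,3)A 3/3
(1,4)A 3/4
(1,5)B 0/2
(2,1)A 1/3
(2,3)A 6/6
(2,4)A 6/7
(3,1)B 0/4
(3,2)A 5/6
(3,3)A 5/6
(3,4)A 4/6
(3,5)A 2/4
(4,1)A 3/5
(4,2)A 5/7
(4,4)B 2/7
(4,5)B 2/5
(5,1)A 2/3
(5,2)B 0/4
(5,3)A 1/4
(5,4)B 2/4
(5,5)A 0/3
Sum over 21 agents: 0/1 + 3/3 + 3/4 + 0/2 + 1/3 + 6/6 + 6/7 + 0/4 + 5/6 + 5/6 + 4/6 + 2/4 + 3/5 + 5/7 + 2/7 + 2/5 + 2/3 + 0/4 + 1/4 + 2/4 + 0/3 = 214/21; mean = 214/21 ÷ 21 = 214/441 = 0.485260… → 0.485.

0.485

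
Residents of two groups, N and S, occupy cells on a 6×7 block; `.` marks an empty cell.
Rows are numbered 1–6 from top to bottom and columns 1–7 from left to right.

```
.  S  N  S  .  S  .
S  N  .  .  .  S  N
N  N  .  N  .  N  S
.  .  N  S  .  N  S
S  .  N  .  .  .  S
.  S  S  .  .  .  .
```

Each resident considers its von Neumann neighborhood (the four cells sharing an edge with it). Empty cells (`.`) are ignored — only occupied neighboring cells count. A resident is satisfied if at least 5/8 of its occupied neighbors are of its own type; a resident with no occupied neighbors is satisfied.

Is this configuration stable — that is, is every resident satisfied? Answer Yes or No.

No

(1,2)S 0/2 not
(1,3)N 0/2 not
(1,4)S 0/1 not
(1,6)S 1/1 satisfied
(2,1)S 0/2 not
(2,2)N 1/3 not
(2,6)S 1/3 not
(2,7)N 0/2 not
(3,1)N 1/2 not
(3,2)N 2/2 satisfied
(3,4)N 0/1 not
(3,6)N 1/3 not
(3,7)S 1/3 not
(4,3)N 1/2 not
(4,4)S 0/2 not
(4,6)N 1/2 not
(4,7)S 2/3 satisfied
(5,1)S 0/0 satisfied
(5,3)N 1/2 not
(5,7)S 1/1 satisfied
(6,2)S 1/1 satisfied
(6,3)S 1/2 not
For instance (1,2) has only 0/2 same-type neighbors, below 5/8.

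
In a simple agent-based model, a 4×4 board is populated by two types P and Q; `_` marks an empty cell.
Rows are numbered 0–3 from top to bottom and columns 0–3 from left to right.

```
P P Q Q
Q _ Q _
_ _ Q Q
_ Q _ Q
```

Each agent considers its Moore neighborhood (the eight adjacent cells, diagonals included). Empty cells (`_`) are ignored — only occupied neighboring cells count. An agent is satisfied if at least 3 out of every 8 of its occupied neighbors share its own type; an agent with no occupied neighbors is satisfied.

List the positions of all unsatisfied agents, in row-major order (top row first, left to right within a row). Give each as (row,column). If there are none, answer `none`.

(0,1), (1,0)

(0,0)P 1/2 ok
(0,1)P 1/4 unhappy
(0,2)Q 2/3 ok
(0,3)Q 2/2 ok
(1,0)Q 0/2 unhappy
(1,2)Q 4/5 ok
(2,2)Q 4/4 ok
(2,3)Q 3/3 ok
(3,1)Q 1/1 ok
(3,3)Q 2/2 ok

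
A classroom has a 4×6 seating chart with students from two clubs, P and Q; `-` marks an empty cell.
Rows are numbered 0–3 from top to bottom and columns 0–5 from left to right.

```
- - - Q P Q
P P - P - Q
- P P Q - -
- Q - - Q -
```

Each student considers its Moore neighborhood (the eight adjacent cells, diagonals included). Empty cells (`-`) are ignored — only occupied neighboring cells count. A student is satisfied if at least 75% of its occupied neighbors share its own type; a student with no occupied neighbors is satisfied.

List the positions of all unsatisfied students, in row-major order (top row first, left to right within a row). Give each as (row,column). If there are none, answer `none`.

(0,3), (0,4), (0,5), (1,3), (1,5), (2,2), (2,3), (3,1)

(0,3)Q 0/2 ✗
(0,4)P 1/4 ✗
(0,5)Q 1/2 ✗
(1,0)P 2/2 ✓
(1,1)P 3/3 ✓
(1,3)P 2/4 ✗
(1,5)Q 1/2 ✗
(2,1)P 3/4 ✓
(2,2)P 3/5 ✗
(2,3)Q 1/3 ✗
(3,1)Q 0/2 ✗
(3,4)Q 1/1 ✓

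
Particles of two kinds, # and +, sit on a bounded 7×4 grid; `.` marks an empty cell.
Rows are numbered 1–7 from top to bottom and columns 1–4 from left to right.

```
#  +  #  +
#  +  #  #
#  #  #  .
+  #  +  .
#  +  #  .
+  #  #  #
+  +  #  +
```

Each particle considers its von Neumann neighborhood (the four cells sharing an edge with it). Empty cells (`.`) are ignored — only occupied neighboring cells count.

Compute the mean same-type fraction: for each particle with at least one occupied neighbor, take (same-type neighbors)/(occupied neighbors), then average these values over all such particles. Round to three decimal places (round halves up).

0.390

(1,1)# 1/2
(1,2)+ 1/3
(1,3)# 1/3
(1,4)+ 0/2
(2,1)# 2/3
(2,2)+ 1/4
(2,3)# 3/4
(2,4)# 1/2
(3,1)# 2/3
(3,2)# 3/4
(3,3)# 2/3
(4,1)+ 0/3
(4,2)# 1/4
(4,3)+ 0/3
(5,1)# 0/3
(5,2)+ 0/4
(5,3)# 1/3
(6,1)+ 1/3
(6,2)# 1/4
(6,3)# 4/4
(6,4)# 1/2
(7,1)+ 2/2
(7,2)+ 1/3
(7,3)# 1/3
(7,4)+ 0/2
Sum over 25 particles: 1/2 + 1/3 + 1/3 + 0/2 + 2/3 + 1/4 + 3/4 + 1/2 + 2/3 + 3/4 + 2/3 + 0/3 + 1/4 + 0/3 + 0/3 + 0/4 + 1/3 + 1/3 + 1/4 + 4/4 + 1/2 + 2/2 + 1/3 + 1/3 + 0/2 = 39/4; mean = 39/4 ÷ 25 = 39/100 = 0.39 → 0.390.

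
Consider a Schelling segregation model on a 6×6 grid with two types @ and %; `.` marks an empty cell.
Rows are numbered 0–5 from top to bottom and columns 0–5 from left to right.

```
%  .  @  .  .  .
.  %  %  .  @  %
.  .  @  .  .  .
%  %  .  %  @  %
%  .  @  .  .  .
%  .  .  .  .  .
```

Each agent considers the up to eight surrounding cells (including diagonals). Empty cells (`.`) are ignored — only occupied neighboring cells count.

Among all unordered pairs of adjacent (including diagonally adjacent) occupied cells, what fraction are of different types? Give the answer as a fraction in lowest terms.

Scan each occupied cell's neighbors to the right and below (and the two forward diagonals) so each pair is counted once.
Row 0: %(0,0)–%(1,1)= @(0,2)–%(1,2)≠ @(0,2)–%(1,1)≠  → 2/3 unlike.
Row 1: %(1,1)–%(1,2)= %(1,1)–@(2,2)≠ %(1,2)–@(2,2)≠ @(1,4)–%(1,5)≠  → 3/4 unlike.
Row 2: @(2,2)–%(3,3)≠ @(2,2)–%(3,1)≠  → 2/2 unlike.
Row 3: %(3,0)–%(3,1)= %(3,0)–%(4,0)= %(3,1)–@(4,2)≠ %(3,1)–%(4,0)= %(3,3)–@(3,4)≠ %(3,3)–@(4,2)≠ @(3,4)–%(3,5)≠  → 4/7 unlike.
Row 4: %(4,0)–%(5,0)=  → 0/1 unlike.
Total adjacent occupied pairs: 17; unlike-type pairs: 11.
11/17 is already in lowest terms.

11/17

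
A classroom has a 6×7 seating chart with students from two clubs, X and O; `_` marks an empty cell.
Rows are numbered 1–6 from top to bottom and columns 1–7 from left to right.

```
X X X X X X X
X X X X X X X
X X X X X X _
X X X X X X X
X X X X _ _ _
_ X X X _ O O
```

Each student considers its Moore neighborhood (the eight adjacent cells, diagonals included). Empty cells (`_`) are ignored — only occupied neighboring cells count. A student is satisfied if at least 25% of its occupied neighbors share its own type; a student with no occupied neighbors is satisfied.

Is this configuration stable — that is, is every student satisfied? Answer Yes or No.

Yes

(1,1)X 3/3 satisfied
(1,2)X 5/5 satisfied
(1,3)X 5/5 satisfied
(1,4)X 5/5 satisfied
(1,5)X 5/5 satisfied
(1,6)X 5/5 satisfied
(1,7)X 3/3 satisfied
(2,1)X 5/5 satisfied
(2,2)X 8/8 satisfied
(2,3)X 8/8 satisfied
(2,4)X 8/8 satisfied
(2,5)X 8/8 satisfied
(2,6)X 7/7 satisfied
(2,7)X 4/4 satisfied
(3,1)X 5/5 satisfied
(3,2)X 8/8 satisfied
(3,3)X 8/8 satisfied
(3,4)X 8/8 satisfied
(3,5)X 8/8 satisfied
(3,6)X 7/7 satisfied
(4,1)X 5/5 satisfied
(4,2)X 8/8 satisfied
(4,3)X 8/8 satisfied
(4,4)X 7/7 satisfied
(4,5)X 6/6 satisfied
(4,6)X 4/4 satisfied
(4,7)X 2/2 satisfied
(5,1)X 4/4 satisfied
(5,2)X 7/7 satisfied
(5,3)X 8/8 satisfied
(5,4)X 6/6 satisfied
(6,2)X 4/4 satisfied
(6,3)X 5/5 satisfied
(6,4)X 3/3 satisfied
(6,6)O 1/1 satisfied
(6,7)O 1/1 satisfied
All meet the threshold, so the configuration is stable.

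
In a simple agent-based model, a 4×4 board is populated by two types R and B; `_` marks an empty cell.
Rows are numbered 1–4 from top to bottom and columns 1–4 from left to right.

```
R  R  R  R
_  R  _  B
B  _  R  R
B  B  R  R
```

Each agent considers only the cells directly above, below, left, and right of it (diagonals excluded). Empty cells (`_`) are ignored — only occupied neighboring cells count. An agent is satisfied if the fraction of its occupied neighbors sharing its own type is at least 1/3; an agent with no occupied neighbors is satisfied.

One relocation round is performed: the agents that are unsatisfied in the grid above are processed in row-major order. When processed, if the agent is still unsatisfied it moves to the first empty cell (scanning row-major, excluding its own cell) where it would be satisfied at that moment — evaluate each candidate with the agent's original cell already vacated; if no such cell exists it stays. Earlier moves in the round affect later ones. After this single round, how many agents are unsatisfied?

Initially unsatisfied (in order): (2,4).
  (2,4) → (2,1).
Resulting grid:
R R R R
B R _ _
B _ R R
B B R R
All satisfied now.

0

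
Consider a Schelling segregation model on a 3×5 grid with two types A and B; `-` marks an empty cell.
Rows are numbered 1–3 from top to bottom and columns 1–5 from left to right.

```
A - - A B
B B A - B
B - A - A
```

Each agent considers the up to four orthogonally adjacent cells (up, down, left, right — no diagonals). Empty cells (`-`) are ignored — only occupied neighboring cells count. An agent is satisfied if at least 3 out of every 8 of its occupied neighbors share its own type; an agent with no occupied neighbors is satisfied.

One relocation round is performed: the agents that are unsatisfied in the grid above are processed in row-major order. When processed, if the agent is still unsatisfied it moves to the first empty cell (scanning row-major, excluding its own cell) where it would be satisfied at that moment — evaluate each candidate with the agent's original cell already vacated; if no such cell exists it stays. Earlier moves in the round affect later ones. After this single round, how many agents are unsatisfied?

Initially unsatisfied (in order): (1,1), (1,4), (3,5).
  (1,1) → (1,3).
  (1,4): now satisfied by earlier moves; stays.
  (3,5) → (1,2).
Resulting grid:
- A A A B
B B A - B
B - A - -
Unsatisfied now: (2,2).

1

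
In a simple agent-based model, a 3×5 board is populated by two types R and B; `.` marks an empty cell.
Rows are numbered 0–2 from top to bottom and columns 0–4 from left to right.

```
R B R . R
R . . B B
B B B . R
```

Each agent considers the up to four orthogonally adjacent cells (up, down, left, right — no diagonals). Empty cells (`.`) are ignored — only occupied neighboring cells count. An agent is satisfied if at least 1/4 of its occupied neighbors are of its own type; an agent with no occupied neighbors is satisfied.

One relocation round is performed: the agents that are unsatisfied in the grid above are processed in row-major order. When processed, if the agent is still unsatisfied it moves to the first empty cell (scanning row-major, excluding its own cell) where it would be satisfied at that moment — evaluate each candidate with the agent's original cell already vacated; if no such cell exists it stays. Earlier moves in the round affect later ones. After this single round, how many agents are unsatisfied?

0

Initially unsatisfied (in order): (0,1), (0,2), (0,4), (2,4).
  (0,1) → (0,3).
  (0,2) → (0,1).
  (0,4) → (0,2).
  (2,4) → (1,1).
Resulting grid:
R R R B .
R R . B B
B B B . .
All satisfied now.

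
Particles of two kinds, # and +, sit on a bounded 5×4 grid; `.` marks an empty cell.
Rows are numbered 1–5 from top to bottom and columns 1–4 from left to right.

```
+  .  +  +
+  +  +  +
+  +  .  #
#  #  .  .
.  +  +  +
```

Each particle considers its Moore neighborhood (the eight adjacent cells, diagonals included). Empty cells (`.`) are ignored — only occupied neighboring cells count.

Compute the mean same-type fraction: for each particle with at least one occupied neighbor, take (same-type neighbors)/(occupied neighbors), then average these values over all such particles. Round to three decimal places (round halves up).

0.687

Row 1: (1,1)+ 2/2 · (1,3)+ 4/4 · (1,4)+ 3/3
Row 2: (2,1)+ 4/4 · (2,2)+ 6/6 · (2,3)+ 5/6 · (2,4)+ 3/4
Row 3: (3,1)+ 3/5 · (3,2)+ 4/6 · (3,4)# 0/2
Row 4: (4,1)# 1/4 · (4,2)# 1/5
Row 5: (5,2)+ 1/3 · (5,3)+ 2/3 · (5,4)+ 1/1
Sum over 15 particles: 2/2 + 4/4 + 3/3 + 4/4 + 6/6 + 5/6 + 3/4 + 3/5 + 4/6 + 0/2 + 1/4 + 1/5 + 1/3 + 2/3 + 1/1 = 103/10; mean = 103/10 ÷ 15 = 103/150 = 0.686666… → 0.687.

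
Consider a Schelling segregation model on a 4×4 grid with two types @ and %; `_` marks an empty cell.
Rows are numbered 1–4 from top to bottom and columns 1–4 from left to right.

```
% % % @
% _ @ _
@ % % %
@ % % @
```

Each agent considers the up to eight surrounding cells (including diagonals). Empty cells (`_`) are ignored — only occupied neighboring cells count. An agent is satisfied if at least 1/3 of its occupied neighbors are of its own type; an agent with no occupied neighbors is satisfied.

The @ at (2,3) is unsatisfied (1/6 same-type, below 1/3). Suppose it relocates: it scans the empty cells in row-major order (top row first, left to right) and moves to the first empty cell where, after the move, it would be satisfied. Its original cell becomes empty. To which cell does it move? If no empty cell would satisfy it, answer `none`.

Vacating (2,3). Empty cells in order:
  (2,2): 1/7 same-type → still unsatisfied.
  (2,4): 1/4 same-type → still unsatisfied.

none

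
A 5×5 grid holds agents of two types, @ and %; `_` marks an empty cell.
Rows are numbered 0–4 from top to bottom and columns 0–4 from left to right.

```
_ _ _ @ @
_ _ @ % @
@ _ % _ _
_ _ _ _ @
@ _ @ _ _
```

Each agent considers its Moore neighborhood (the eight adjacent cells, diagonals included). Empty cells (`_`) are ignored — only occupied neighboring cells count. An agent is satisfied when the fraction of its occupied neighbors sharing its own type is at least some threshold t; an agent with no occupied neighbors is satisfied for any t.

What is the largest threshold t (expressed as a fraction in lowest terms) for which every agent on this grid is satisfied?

1/5

Row 0: (0,3)@ 3/4 · (0,4)@ 2/3
Row 1: (1,2)@ 1/3 · (1,3)% 1/5 · (1,4)@ 2/3
Row 2: (2,0)@ — no occupied neighbors · (2,2)% 1/2
Row 3: (3,4)@ — no occupied neighbors
Row 4: (4,0)@ — no occupied neighbors · (4,2)@ — no occupied neighbors
The smallest same-type fraction is 1/5 at (1,3), which reduces to 1/5. Any threshold above that leaves this agent unsatisfied.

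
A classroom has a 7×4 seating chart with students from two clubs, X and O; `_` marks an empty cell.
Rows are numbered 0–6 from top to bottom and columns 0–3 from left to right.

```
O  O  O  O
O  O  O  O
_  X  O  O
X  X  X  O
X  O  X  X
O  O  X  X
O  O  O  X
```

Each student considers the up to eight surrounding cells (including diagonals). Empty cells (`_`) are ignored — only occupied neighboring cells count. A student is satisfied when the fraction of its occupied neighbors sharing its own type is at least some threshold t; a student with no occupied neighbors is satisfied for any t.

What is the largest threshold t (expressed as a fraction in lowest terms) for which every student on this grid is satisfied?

(0,0)O 3/3
(0,1)O 5/5
(0,2)O 5/5
(0,3)O 3/3
(1,0)O 3/4
(1,1)O 6/7
(1,2)O 7/8
(1,3)O 5/5
(2,1)X 3/7
(2,2)O 5/8
(2,3)O 4/5
(3,0)X 3/4
(3,1)X 5/7
(3,2)X 4/8
(3,3)O 2/5
(4,0)X 2/5
(4,1)O 2/8
(4,2)X 5/8
(4,3)X 4/5
(5,0)O 4/5
(5,1)O 5/8
(5,2)X 4/8
(5,3)X 4/5
(6,0)O 3/3
(6,1)O 4/5
(6,2)O 2/5
(6,3)X 2/3
The smallest same-type fraction is 2/8 at (4,1), which reduces to 1/4. Any threshold above that leaves this student unsatisfied.

1/4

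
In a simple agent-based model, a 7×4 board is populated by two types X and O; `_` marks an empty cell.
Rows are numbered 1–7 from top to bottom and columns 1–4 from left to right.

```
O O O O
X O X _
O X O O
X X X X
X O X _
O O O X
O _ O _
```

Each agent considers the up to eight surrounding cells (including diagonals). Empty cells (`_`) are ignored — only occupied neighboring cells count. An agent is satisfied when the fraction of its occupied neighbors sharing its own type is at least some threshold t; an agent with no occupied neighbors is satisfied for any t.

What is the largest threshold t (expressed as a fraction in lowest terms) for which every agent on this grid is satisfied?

(1,1)O 2/3
(1,2)O 3/5
(1,3)O 3/4
(1,4)O 1/2
(2,1)X 1/5
(2,2)O 5/8
(2,3)X 1/7
(3,1)O 1/5
(3,2)X 5/8
(3,3)O 2/7
(3,4)O 1/4
(4,1)X 3/5
(4,2)X 5/8
(4,3)X 4/7
(4,4)X 2/4
(5,1)X 2/5
(5,2)O 3/8
(5,3)X 4/7
(6,1)O 3/4
(6,2)O 5/7
(6,3)O 3/5
(6,4)X 1/3
(7,1)O 2/2
(7,3)O 2/3
The smallest same-type fraction is 1/7 at (2,3), which reduces to 1/7. Any threshold above that leaves this agent unsatisfied.

1/7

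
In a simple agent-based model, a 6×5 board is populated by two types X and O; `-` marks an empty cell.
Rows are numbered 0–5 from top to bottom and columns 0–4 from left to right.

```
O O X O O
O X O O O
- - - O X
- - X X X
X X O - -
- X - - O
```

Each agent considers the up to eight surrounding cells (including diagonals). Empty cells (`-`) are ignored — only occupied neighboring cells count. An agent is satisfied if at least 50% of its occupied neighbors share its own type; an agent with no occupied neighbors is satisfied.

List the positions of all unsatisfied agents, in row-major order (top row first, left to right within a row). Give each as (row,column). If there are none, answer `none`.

(0,0)O 2/3 satisfied
(0,1)O 3/5 satisfied
(0,2)X 1/5 not
(0,3)O 4/5 satisfied
(0,4)O 3/3 satisfied
(1,0)O 2/3 satisfied
(1,1)X 1/5 not
(1,2)O 4/6 satisfied
(1,3)O 5/7 satisfied
(1,4)O 4/5 satisfied
(2,3)O 3/7 not
(2,4)X 2/5 not
(3,2)X 2/4 satisfied
(3,3)X 3/5 satisfied
(3,4)X 2/3 satisfied
(4,0)X 2/2 satisfied
(4,1)X 3/4 satisfied
(4,2)O 0/4 not
(5,1)X 2/3 satisfied
(5,4)O 0/0 satisfied

(0,2), (1,1), (2,3), (2,4), (4,2)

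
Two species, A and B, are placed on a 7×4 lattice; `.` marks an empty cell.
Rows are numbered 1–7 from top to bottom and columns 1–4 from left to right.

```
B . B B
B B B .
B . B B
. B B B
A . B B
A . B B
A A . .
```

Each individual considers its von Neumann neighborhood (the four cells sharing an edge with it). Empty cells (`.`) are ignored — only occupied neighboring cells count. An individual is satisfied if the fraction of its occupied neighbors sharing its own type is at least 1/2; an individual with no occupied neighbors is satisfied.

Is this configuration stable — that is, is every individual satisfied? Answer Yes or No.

(1,1)B 1/1 ✓
(1,3)B 2/2 ✓
(1,4)B 1/1 ✓
(2,1)B 3/3 ✓
(2,2)B 2/2 ✓
(2,3)B 3/3 ✓
(3,1)B 1/1 ✓
(3,3)B 3/3 ✓
(3,4)B 2/2 ✓
(4,2)B 1/1 ✓
(4,3)B 4/4 ✓
(4,4)B 3/3 ✓
(5,1)A 1/1 ✓
(5,3)B 3/3 ✓
(5,4)B 3/3 ✓
(6,1)A 2/2 ✓
(6,3)B 2/2 ✓
(6,4)B 2/2 ✓
(7,1)A 2/2 ✓
(7,2)A 1/1 ✓
All meet the threshold, so the configuration is stable.

Yes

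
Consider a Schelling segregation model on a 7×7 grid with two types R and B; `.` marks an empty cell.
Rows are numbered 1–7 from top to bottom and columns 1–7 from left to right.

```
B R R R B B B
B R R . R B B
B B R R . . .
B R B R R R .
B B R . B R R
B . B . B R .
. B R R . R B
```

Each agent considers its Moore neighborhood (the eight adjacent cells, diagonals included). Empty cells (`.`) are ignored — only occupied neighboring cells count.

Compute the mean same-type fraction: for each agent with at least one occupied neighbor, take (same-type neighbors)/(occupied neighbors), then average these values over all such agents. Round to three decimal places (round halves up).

(1,1)B 1/3
(1,2)R 3/5
(1,3)R 4/4
(1,4)R 3/4
(1,5)B 2/4
(1,6)B 4/5
(1,7)B 3/3
(2,1)B 3/5
(2,2)R 4/8
(2,3)R 6/7
(2,5)R 2/5
(2,6)B 4/5
(2,7)B 3/3
(3,1)B 3/5
(3,2)B 4/8
(3,3)R 5/7
(3,4)R 5/6
(4,1)B 4/5
(4,2)R 2/8
(4,3)B 2/7
(4,4)R 4/6
(4,5)R 4/5
(4,6)R 3/4
(5,1)B 3/4
(5,2)B 5/7
(5,3)R 2/5
(5,5)B 1/6
(5,6)R 4/6
(5,7)R 3/3
(6,1)B 3/3
(6,3)B 2/5
(6,5)B 1/5
(6,6)R 3/6
(7,2)B 2/3
(7,3)R 1/3
(7,4)R 1/3
(7,6)R 1/3
(7,7)B 0/2
Sum over 38 agents: 1/3 + 3/5 + 4/4 + 3/4 + 2/4 + 4/5 + 3/3 + 3/5 + 4/8 + 6/7 + 2/5 + 4/5 + 3/3 + 3/5 + 4/8 + 5/7 + 5/6 + 4/5 + 2/8 + 2/7 + 4/6 + 4/5 + 3/4 + 3/4 + 5/7 + 2/5 + 1/6 + 4/6 + 3/3 + 3/3 + 2/5 + 1/5 + 3/6 + 2/3 + 1/3 + 1/3 + 1/3 + 0/2 = 4789/210; mean = 4789/210 ÷ 38 = 4789/7980 = 0.600125… → 0.600.

0.600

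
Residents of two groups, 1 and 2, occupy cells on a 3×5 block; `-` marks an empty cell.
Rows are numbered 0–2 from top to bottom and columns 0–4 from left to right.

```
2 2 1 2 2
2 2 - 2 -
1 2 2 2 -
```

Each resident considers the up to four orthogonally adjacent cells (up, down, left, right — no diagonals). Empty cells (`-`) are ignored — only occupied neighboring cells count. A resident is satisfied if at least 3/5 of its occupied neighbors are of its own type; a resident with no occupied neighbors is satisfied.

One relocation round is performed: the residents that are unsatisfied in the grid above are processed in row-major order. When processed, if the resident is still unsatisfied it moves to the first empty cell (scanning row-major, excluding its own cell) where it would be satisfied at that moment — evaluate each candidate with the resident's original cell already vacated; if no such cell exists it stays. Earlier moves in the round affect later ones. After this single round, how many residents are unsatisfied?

Initially unsatisfied (in order): (0,2), (2,0).
  (0,2): no empty cell satisfies it; stays.
  (2,0): no empty cell satisfies it; stays.
Resulting grid:
2 2 1 2 2
2 2 - 2 -
1 2 2 2 -
Unsatisfied now: (0,2), (2,0).

2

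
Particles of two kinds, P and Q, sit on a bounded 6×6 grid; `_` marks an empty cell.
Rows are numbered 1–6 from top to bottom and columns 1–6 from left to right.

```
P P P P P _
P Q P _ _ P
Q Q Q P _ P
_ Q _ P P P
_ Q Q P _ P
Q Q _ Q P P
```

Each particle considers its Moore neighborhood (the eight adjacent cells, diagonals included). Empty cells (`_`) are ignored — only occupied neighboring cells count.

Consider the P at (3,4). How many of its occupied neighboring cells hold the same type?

Occupied neighbors of (3,4): (2,3)=P, (3,3)=Q, (4,4)=P, (4,5)=P.
Same type (P): 3 of 4.

3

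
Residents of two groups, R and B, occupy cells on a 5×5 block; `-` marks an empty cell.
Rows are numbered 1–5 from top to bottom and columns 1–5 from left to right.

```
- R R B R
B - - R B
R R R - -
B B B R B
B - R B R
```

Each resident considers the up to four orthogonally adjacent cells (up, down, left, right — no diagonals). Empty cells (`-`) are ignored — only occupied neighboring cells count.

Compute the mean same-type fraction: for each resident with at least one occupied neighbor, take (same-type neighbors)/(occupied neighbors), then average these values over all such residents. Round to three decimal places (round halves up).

0.294

(1,2)R 1/1
(1,3)R 1/2
(1,4)B 0/3
(1,5)R 0/2
(2,1)B 0/1
(2,4)R 0/2
(2,5)B 0/2
(3,1)R 1/3
(3,2)R 2/3
(3,3)R 1/2
(4,1)B 2/3
(4,2)B 2/3
(4,3)B 1/4
(4,4)R 0/3
(4,5)B 0/2
(5,1)B 1/1
(5,3)R 0/2
(5,4)B 0/3
(5,5)R 0/2
Sum over 19 residents: 1/1 + 1/2 + 0/3 + 0/2 + 0/1 + 0/2 + 0/2 + 1/3 + 2/3 + 1/2 + 2/3 + 2/3 + 1/4 + 0/3 + 0/2 + 1/1 + 0/2 + 0/3 + 0/2 = 67/12; mean = 67/12 ÷ 19 = 67/228 = 0.293859… → 0.294.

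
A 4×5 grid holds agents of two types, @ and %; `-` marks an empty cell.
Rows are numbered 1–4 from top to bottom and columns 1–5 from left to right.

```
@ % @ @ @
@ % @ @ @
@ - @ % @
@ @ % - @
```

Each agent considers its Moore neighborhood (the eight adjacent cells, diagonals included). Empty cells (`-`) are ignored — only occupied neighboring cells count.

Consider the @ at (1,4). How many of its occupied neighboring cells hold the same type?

Occupied neighbors of (1,4): (1,3)=@, (1,5)=@, (2,3)=@, (2,4)=@, (2,5)=@.
Same type (@): 5 of 5.

5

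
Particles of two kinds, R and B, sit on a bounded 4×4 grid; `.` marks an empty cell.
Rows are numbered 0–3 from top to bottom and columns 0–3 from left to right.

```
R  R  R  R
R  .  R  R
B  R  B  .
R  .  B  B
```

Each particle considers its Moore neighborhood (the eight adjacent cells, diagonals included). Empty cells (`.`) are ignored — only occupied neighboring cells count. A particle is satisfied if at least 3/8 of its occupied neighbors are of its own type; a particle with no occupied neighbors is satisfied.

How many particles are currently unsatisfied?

1

(0,0)R 2/2 satisfied
(0,1)R 4/4 satisfied
(0,2)R 4/4 satisfied
(0,3)R 3/3 satisfied
(1,0)R 3/4 satisfied
(1,2)R 5/6 satisfied
(1,3)R 3/4 satisfied
(2,0)B 0/3 not
(2,1)R 3/6 satisfied
(2,2)B 2/5 satisfied
(3,0)R 1/2 satisfied
(3,2)B 2/3 satisfied
(3,3)B 2/2 satisfied
Unsatisfied: (2,0) — 1 in total.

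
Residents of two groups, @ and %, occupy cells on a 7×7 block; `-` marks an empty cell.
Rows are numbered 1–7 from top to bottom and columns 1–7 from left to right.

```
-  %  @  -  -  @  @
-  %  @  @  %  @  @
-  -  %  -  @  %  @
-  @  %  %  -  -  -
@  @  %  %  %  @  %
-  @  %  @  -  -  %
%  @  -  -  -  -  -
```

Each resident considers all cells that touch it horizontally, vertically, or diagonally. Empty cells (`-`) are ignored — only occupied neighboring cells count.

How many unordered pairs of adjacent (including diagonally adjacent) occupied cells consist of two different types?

Scan each occupied cell's neighbors to the right and below (and the two forward diagonals) so each pair is counted once.
Row 1: %(1,2)–@(1,3)≠ %(1,2)–%(2,2)= %(1,2)–@(2,3)≠ @(1,3)–@(2,3)= @(1,3)–@(2,4)= @(1,3)–%(2,2)≠ @(1,6)–@(1,7)= @(1,6)–@(2,6)= @(1,6)–@(2,7)= @(1,6)–%(2,5)≠ @(1,7)–@(2,7)= @(1,7)–@(2,6)=  → 4/12 unlike.
Row 2: %(2,2)–@(2,3)≠ %(2,2)–%(3,3)= @(2,3)–@(2,4)= @(2,3)–%(3,3)≠ @(2,4)–%(2,5)≠ @(2,4)–@(3,5)= @(2,4)–%(3,3)≠ %(2,5)–@(2,6)≠ %(2,5)–@(3,5)≠ %(2,5)–%(3,6)= @(2,6)–@(2,7)= @(2,6)–%(3,6)≠ @(2,6)–@(3,7)= @(2,6)–@(3,5)= @(2,7)–@(3,7)= @(2,7)–%(3,6)≠  → 8/16 unlike.
Row 3: %(3,3)–%(4,3)= %(3,3)–%(4,4)= %(3,3)–@(4,2)≠ @(3,5)–%(3,6)≠ @(3,5)–%(4,4)≠ %(3,6)–@(3,7)≠  → 4/6 unlike.
Row 4: @(4,2)–%(4,3)≠ @(4,2)–@(5,2)= @(4,2)–%(5,3)≠ @(4,2)–@(5,1)= %(4,3)–%(4,4)= %(4,3)–%(5,3)= %(4,3)–%(5,4)= %(4,3)–@(5,2)≠ %(4,4)–%(5,4)= %(4,4)–%(5,5)= %(4,4)–%(5,3)=  → 3/11 unlike.
Row 5: @(5,1)–@(5,2)= @(5,1)–@(6,2)= @(5,2)–%(5,3)≠ @(5,2)–@(6,2)= @(5,2)–%(6,3)≠ %(5,3)–%(5,4)= %(5,3)–%(6,3)= %(5,3)–@(6,4)≠ %(5,3)–@(6,2)≠ %(5,4)–%(5,5)= %(5,4)–@(6,4)≠ %(5,4)–%(6,3)= %(5,5)–@(5,6)≠ %(5,5)–@(6,4)≠ @(5,6)–%(5,7)≠ @(5,6)–%(6,7)≠ %(5,7)–%(6,7)=  → 9/17 unlike.
Row 6: @(6,2)–%(6,3)≠ @(6,2)–@(7,2)= @(6,2)–%(7,1)≠ %(6,3)–@(6,4)≠ %(6,3)–@(7,2)≠  → 4/5 unlike.
Row 7: %(7,1)–@(7,2)≠  → 1/1 unlike.
Total adjacent occupied pairs: 68; unlike-type pairs: 33.

33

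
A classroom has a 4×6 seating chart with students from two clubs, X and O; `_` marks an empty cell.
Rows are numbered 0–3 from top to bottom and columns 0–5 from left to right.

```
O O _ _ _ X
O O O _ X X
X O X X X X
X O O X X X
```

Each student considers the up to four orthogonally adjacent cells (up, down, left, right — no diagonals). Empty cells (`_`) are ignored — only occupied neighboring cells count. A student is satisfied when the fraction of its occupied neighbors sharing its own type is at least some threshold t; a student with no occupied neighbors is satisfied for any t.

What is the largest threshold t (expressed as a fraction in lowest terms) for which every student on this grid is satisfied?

Row 0: (0,0)O 2/2 · (0,1)O 2/2 · (0,5)X 1/1
Row 1: (1,0)O 2/3 · (1,1)O 4/4 · (1,2)O 1/2 · (1,4)X 2/2 · (1,5)X 3/3
Row 2: (2,0)X 1/3 · (2,1)O 2/4 · (2,2)X 1/4 · (2,3)X 3/3 · (2,4)X 4/4 · (2,5)X 3/3
Row 3: (3,0)X 1/2 · (3,1)O 2/3 · (3,2)O 1/3 · (3,3)X 2/3 · (3,4)X 3/3 · (3,5)X 2/2
The smallest same-type fraction is 1/4 at (2,2), which reduces to 1/4. Any threshold above that leaves this student unsatisfied.

1/4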